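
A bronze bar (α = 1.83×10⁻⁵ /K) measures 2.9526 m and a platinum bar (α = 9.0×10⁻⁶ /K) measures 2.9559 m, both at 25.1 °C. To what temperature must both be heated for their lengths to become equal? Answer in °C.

T = 145.4 °C

L₁(1 + α₁ΔT) = L₂(1 + α₂ΔT) ⇒ ΔT = (L₂ − L₁)/(α₁L₁ − α₂L₂)
L₂ − L₁ = 2.9559 − 2.9526 = 3.30×10⁻³ m
α₁L₁ − α₂L₂ = 1.83×10⁻⁵×2.9526 − 9.0×10⁻⁶×2.9559 = 2.742948×10⁻⁵ m/K
ΔT = 3.30×10⁻³ / 2.742948×10⁻⁵ = 120.309 K
T = 25.1 + 120.309 = 145.409 °C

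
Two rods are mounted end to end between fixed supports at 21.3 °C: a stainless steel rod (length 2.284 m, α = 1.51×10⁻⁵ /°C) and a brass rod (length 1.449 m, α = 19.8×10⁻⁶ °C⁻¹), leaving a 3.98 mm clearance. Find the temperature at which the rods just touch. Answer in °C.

T = 84.3 °C

Gap closes when ΔL₁ + ΔL₂ = 3.98 mm = 3.98×10⁻³ m
(α₁L₁ + α₂L₂)ΔT = g
α₁L₁ + α₂L₂ = 1.51×10⁻⁵×2.284 + 19.8×10⁻⁶×1.449 = 6.31786×10⁻⁵ m/K
ΔT = 3.98×10⁻³ / 6.31786×10⁻⁵ = 62.996 K
T = 21.3 + 62.996 = 84.296 °C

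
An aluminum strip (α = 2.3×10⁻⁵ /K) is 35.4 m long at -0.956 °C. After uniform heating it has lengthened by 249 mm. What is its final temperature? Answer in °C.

ΔL = αL₀ΔT ⇒ ΔT = ΔL / (αL₀)
ΔT = 249×10⁻³ m / (2.3×10⁻⁵ × 35.4 m) = 305.822 K
T = -0.956 + 305.822 = 304.866 °C

T = 305 °C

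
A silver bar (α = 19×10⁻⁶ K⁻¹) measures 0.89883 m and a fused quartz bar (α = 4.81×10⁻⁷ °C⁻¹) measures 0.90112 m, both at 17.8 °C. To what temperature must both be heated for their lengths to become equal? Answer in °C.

T = 155.4 °C

L₁(1 + α₁ΔT) = L₂(1 + α₂ΔT) ⇒ ΔT = (L₂ − L₁)/(α₁L₁ − α₂L₂)
L₂ − L₁ = 0.90112 − 0.89883 = 2.29×10⁻³ m
α₁L₁ − α₂L₂ = 19×10⁻⁶×0.89883 − 4.81×10⁻⁷×0.90112 = 1.664433128×10⁻⁵ m/K
ΔT = 2.29×10⁻³ / 1.664433128×10⁻⁵ = 137.584 K
T = 17.8 + 137.584 = 155.384 °C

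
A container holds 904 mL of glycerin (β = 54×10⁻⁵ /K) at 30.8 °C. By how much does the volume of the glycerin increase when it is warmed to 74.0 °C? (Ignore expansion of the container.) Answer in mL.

ΔV = 21.1 mL

|ΔT| = |74.0 − 30.8| = 43.2 K
ΔV = βV₀ΔT = (54×10⁻⁵)(904)(43.2) = 21.1 mL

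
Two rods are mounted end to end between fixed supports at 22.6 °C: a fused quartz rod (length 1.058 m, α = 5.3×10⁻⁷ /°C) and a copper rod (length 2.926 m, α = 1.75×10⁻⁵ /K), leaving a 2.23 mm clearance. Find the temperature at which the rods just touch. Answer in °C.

α₁L₁ = 5.6074×10⁻⁷ m/K, α₂L₂ = 5.1205×10⁻⁵ m/K → total 5.176574×10⁻⁵ m/K
ΔT = g/(α₁L₁+α₂L₂) = 2.23×10⁻³ / 5.176574×10⁻⁵ = 43.079 K
T = 22.6 + 43.079 = 65.679 °C

T = 65.7 °C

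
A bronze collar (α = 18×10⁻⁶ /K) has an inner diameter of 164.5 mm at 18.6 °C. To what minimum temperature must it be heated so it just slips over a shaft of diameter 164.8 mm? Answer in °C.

T = 120 °C

Required Δd = 164.8 − 164.5 = 0.3 mm
Δd = αd₀ΔT ⇒ ΔT = Δd/(αd₀) = 0.3 / (18×10⁻⁶ × 164.5) = 101.32 K
T_min = 18.6 + 101.32 = 119.92 °C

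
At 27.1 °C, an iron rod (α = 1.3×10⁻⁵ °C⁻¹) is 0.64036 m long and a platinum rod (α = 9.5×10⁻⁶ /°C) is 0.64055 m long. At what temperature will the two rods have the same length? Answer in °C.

L₁(1 + α₁ΔT) = L₂(1 + α₂ΔT) ⇒ ΔT = (L₂ − L₁)/(α₁L₁ − α₂L₂)
L₂ − L₁ = 0.64055 − 0.64036 = 1.90×10⁻⁴ m
α₁L₁ − α₂L₂ = 1.3×10⁻⁵×0.64036 − 9.5×10⁻⁶×0.64055 = 2.239455×10⁻⁶ m/K
ΔT = 1.90×10⁻⁴ / 2.239455×10⁻⁶ = 84.842 K
T = 27.1 + 84.842 = 111.942 °C

T = 111.9 °C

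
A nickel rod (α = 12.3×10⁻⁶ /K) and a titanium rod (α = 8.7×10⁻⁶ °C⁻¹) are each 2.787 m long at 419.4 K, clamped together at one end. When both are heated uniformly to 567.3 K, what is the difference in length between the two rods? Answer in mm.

1.48 mm

ΔT = 147.9 K
nickel: ΔL = 12.3×10⁻⁶ × 2.787 m × 147.9 = 5.0700×10⁻³ m = 5.0700 mm
titanium: ΔL = 8.7×10⁻⁶ × 2.787 m × 147.9 = 3.5861×10⁻³ m = 3.5861 mm
difference = 5.0700 − 3.5861 = 1.4839 mm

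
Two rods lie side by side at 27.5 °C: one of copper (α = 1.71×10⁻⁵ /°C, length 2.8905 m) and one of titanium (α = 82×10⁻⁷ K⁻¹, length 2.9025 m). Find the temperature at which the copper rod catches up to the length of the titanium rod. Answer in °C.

T = 495.8 °C

L₁(1 + α₁ΔT) = L₂(1 + α₂ΔT) ⇒ ΔT = (L₂ − L₁)/(α₁L₁ − α₂L₂)
L₂ − L₁ = 2.9025 − 2.8905 = 1.20×10⁻² m
α₁L₁ − α₂L₂ = 1.71×10⁻⁵×2.8905 − 82×10⁻⁷×2.9025 = 2.562705×10⁻⁵ m/K
ΔT = 1.20×10⁻² / 2.562705×10⁻⁵ = 468.255 K
T = 27.5 + 468.255 = 495.755 °C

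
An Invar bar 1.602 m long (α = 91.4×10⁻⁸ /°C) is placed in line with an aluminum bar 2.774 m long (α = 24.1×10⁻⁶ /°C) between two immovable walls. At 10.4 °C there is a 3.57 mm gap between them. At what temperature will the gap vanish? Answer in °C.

T = 62.7 °C

Gap closes when ΔL₁ + ΔL₂ = 3.57 mm = 3.57×10⁻³ m
(α₁L₁ + α₂L₂)ΔT = g
α₁L₁ + α₂L₂ = 91.4×10⁻⁸×1.602 + 24.1×10⁻⁶×2.774 = 6.8317628×10⁻⁵ m/K
ΔT = 3.57×10⁻³ / 6.8317628×10⁻⁵ = 52.256 K
T = 10.4 + 52.256 = 62.656 °C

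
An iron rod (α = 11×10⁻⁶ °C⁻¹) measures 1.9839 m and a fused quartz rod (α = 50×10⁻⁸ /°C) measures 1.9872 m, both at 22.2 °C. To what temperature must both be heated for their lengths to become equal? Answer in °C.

Equal length when α₁L₁ΔT − α₂L₂ΔT = L₂ − L₁ = 3.30×10⁻³ m
α₁L₁ = 2.18229×10⁻⁵, α₂L₂ = 9.936×10⁻⁷ → Δ(αL) = 2.08293×10⁻⁵ m/K
ΔT = 3.30×10⁻³ / 2.08293×10⁻⁵ = 158.431 K, so T = 22.2 + 158.431 = 180.631 °C

T = 180.6 °C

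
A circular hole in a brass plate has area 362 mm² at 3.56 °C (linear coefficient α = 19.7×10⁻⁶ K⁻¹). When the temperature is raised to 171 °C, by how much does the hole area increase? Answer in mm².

ΔA = 2.39 mm²

Area coefficient ≈ 2α; |ΔT| = 167.44 K
ΔA = 2αA₀ΔT = 2(19.7×10⁻⁶)(362)(167.44) = 2.39 mm²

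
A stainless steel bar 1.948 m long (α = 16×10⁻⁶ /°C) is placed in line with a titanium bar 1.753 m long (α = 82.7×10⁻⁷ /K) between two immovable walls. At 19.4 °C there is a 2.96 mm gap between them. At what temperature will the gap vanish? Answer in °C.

T = 84.2 °C

Gap closes when ΔL₁ + ΔL₂ = 2.96 mm = 2.96×10⁻³ m
(α₁L₁ + α₂L₂)ΔT = g
α₁L₁ + α₂L₂ = 16×10⁻⁶×1.948 + 82.7×10⁻⁷×1.753 = 4.566531×10⁻⁵ m/K
ΔT = 2.96×10⁻³ / 4.566531×10⁻⁵ = 64.819 K
T = 19.4 + 64.819 = 84.219 °C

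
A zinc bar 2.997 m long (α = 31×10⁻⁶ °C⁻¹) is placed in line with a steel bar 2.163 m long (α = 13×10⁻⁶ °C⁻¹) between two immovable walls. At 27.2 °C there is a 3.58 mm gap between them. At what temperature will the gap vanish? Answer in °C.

α₁L₁ = 9.2907×10⁻⁵ m/K, α₂L₂ = 2.8119×10⁻⁵ m/K → total 1.21026×10⁻⁴ m/K
ΔT = g/(α₁L₁+α₂L₂) = 3.58×10⁻³ / 1.21026×10⁻⁴ = 29.580 K
T = 27.2 + 29.580 = 56.780 °C

T = 56.8 °C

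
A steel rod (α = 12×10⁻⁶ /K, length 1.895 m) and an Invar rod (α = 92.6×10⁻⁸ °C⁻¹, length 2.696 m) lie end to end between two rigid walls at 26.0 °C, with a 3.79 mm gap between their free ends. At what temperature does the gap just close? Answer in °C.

T = 176 °C

Gap closes when ΔL₁ + ΔL₂ = 3.79 mm = 3.79×10⁻³ m
(α₁L₁ + α₂L₂)ΔT = g
α₁L₁ + α₂L₂ = 12×10⁻⁶×1.895 + 92.6×10⁻⁸×2.696 = 2.5236496×10⁻⁵ m/K
ΔT = 3.79×10⁻³ / 2.5236496×10⁻⁵ = 150.18 K
T = 26.0 + 150.18 = 176.18 °C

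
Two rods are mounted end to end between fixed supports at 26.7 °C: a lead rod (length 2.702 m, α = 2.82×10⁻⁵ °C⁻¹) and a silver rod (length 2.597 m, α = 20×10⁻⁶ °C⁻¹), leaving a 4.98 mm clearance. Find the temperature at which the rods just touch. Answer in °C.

Gap closes when ΔL₁ + ΔL₂ = 4.98 mm = 4.98×10⁻³ m
(α₁L₁ + α₂L₂)ΔT = g
α₁L₁ + α₂L₂ = 2.82×10⁻⁵×2.702 + 20×10⁻⁶×2.597 = 1.281364×10⁻⁴ m/K
ΔT = 4.98×10⁻³ / 1.281364×10⁻⁴ = 38.865 K
T = 26.7 + 38.865 = 65.565 °C

T = 65.6 °C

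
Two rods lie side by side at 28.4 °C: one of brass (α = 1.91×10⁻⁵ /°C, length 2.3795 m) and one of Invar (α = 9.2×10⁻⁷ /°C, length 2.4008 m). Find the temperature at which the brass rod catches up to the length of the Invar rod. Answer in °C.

T = 521.0 °C

Equal length when α₁L₁ΔT − α₂L₂ΔT = L₂ − L₁ = 2.13×10⁻² m
α₁L₁ = 4.544845×10⁻⁵, α₂L₂ = 2.208736×10⁻⁶ → Δ(αL) = 4.3239714×10⁻⁵ m/K
ΔT = 2.13×10⁻² / 4.3239714×10⁻⁵ = 492.603 K, so T = 28.4 + 492.603 = 521.003 °C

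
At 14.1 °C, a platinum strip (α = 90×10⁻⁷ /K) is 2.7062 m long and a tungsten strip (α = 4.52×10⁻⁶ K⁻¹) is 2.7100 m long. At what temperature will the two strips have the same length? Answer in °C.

T = 328.0 °C

Equal length when α₁L₁ΔT − α₂L₂ΔT = L₂ − L₁ = 3.80×10⁻³ m
α₁L₁ = 2.43558×10⁻⁵, α₂L₂ = 1.22492×10⁻⁵ → Δ(αL) = 1.21066×10⁻⁵ m/K
ΔT = 3.80×10⁻³ / 1.21066×10⁻⁵ = 313.878 K, so T = 14.1 + 313.878 = 327.978 °C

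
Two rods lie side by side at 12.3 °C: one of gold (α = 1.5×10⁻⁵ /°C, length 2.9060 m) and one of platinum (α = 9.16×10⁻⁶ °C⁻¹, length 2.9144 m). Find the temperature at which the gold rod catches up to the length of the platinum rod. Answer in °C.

Equal length when α₁L₁ΔT − α₂L₂ΔT = L₂ − L₁ = 8.40×10⁻³ m
α₁L₁ = 4.359×10⁻⁵, α₂L₂ = 2.6695904×10⁻⁵ → Δ(αL) = 1.6894096×10⁻⁵ m/K
ΔT = 8.40×10⁻³ / 1.6894096×10⁻⁵ = 497.215 K, so T = 12.3 + 497.215 = 509.515 °C

T = 509.5 °C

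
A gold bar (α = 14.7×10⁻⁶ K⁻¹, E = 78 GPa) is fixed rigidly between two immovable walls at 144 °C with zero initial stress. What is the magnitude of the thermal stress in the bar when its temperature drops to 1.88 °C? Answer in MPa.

σ = 163 MPa

Fully constrained: the free strain ε = αΔT is blocked, so σ = Eε = EαΔT.
|ΔT| = 142.12 K
σ = 78.0×10⁹ × 14.7×10⁻⁶ × 142.12 = 1.63×10⁸ Pa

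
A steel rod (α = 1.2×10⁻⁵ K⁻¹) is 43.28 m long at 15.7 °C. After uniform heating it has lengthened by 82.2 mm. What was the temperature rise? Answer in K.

ΔT = 158 K

ΔL = αL₀ΔT ⇒ ΔT = ΔL / (αL₀)
ΔT = 82.2×10⁻³ m / (1.2×10⁻⁵ × 43.28 m) = 158.27 K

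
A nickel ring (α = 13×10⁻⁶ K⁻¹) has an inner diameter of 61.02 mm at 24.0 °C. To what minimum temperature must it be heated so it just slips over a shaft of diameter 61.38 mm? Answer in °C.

Required Δd = 61.38 − 61.02 = 0.36 mm
Δd = αd₀ΔT ⇒ ΔT = Δd/(αd₀) = 0.36 / (13×10⁻⁶ × 61.02) = 453.82 K
T_min = 24.0 + 453.82 = 477.82 °C

T = 478 °C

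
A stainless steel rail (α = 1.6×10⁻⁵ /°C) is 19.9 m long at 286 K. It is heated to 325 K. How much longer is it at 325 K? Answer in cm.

ΔL = 1.24 cm

|ΔT| = |325 − 286| = 39 K
ΔL = αL₀ΔT = (1.6×10⁻⁵)(19.9)(39) = 1.24×10⁻² m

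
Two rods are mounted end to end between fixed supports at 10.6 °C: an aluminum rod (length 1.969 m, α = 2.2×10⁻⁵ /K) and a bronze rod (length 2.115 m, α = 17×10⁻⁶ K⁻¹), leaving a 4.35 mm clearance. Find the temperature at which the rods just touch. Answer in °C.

T = 65.5 °C

Gap closes when ΔL₁ + ΔL₂ = 4.35 mm = 4.35×10⁻³ m
(α₁L₁ + α₂L₂)ΔT = g
α₁L₁ + α₂L₂ = 2.2×10⁻⁵×1.969 + 17×10⁻⁶×2.115 = 7.9273×10⁻⁵ m/K
ΔT = 4.35×10⁻³ / 7.9273×10⁻⁵ = 54.874 K
T = 10.6 + 54.874 = 65.474 °C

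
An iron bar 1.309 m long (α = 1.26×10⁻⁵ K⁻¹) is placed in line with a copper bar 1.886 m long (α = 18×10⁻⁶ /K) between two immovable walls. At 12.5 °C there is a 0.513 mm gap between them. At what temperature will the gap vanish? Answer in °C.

T = 22.7 °C

α₁L₁ = 1.64934×10⁻⁵ m/K, α₂L₂ = 3.3948×10⁻⁵ m/K → total 5.04414×10⁻⁵ m/K
ΔT = g/(α₁L₁+α₂L₂) = 5.13×10⁻⁴ / 5.04414×10⁻⁵ = 10.170 K
T = 12.5 + 10.170 = 22.670 °C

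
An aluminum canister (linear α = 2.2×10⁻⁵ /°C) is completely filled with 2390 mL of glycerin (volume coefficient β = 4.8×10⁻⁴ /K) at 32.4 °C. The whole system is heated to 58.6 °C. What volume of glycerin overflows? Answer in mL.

25.9 mL

The canister also expands: β_container ≈ 3α = 6.6×10⁻⁵ /K
Net overflow = V₀(β_liq − 3α_cont)ΔT
β − 3α = 4.80×10⁻⁴ − 6.6×10⁻⁵ = 4.14×10⁻⁴ /K; ΔT = 26.2 K
ΔV = 2390 × 4.14×10⁻⁴ × 26.2 = 25.9 mL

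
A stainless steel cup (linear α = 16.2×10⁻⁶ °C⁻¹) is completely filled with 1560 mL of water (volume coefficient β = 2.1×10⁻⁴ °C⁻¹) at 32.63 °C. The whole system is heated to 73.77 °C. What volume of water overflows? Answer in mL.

The cup also expands: β_container ≈ 3α = 4.86×10⁻⁵ /K
Net overflow = V₀(β_liq − 3α_cont)ΔT
β − 3α = 2.10×10⁻⁴ − 4.86×10⁻⁵ = 1.614×10⁻⁴ /K; ΔT = 41.14 K
ΔV = 1560 × 1.614×10⁻⁴ × 41.14 = 10.4 mL

10.4 mL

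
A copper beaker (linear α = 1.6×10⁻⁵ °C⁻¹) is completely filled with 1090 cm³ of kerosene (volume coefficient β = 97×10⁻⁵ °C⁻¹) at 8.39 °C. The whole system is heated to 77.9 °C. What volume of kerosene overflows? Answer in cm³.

69.9 cm³

The beaker also expands: β_container ≈ 3α = 4.8×10⁻⁵ /K
Net overflow = V₀(β_liq − 3α_cont)ΔT
β − 3α = 9.70×10⁻⁴ − 4.8×10⁻⁵ = 9.22×10⁻⁴ /K; ΔT = 69.51 K
ΔV = 1090 × 9.22×10⁻⁴ × 69.51 = 69.9 cm³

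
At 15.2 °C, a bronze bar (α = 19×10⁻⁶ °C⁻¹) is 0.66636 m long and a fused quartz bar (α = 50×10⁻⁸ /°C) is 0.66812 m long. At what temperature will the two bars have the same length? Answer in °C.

Equal length when α₁L₁ΔT − α₂L₂ΔT = L₂ − L₁ = 1.76×10⁻³ m
α₁L₁ = 1.266084×10⁻⁵, α₂L₂ = 3.3406×10⁻⁷ → Δ(αL) = 1.232678×10⁻⁵ m/K
ΔT = 1.76×10⁻³ / 1.232678×10⁻⁵ = 142.779 K, so T = 15.2 + 142.779 = 157.979 °C

T = 158.0 °C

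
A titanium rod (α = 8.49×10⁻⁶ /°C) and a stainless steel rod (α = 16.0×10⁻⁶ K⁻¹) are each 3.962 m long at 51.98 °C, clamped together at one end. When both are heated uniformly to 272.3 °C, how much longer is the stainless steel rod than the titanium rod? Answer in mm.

6.56 mm

ΔT = 220.32 K
titanium: ΔL = 8.49×10⁻⁶ × 3.962 m × 220.32 = 7.4110×10⁻³ m = 7.4110 mm
stainless steel: ΔL = 16.0×10⁻⁶ × 3.962 m × 220.32 = 1.3967×10⁻² m = 13.967 mm
difference = 13.967 − 7.4110 = 6.556 mm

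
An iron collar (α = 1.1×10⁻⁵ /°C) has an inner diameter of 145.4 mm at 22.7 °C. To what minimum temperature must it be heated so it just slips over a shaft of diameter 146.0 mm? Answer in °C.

T = 398 °C

Required Δd = 146.0 − 145.4 = 0.6 mm
Δd = αd₀ΔT ⇒ ΔT = Δd/(αd₀) = 0.6 / (1.1×10⁻⁵ × 145.4) = 375.14 K
T_min = 22.7 + 375.14 = 397.84 °C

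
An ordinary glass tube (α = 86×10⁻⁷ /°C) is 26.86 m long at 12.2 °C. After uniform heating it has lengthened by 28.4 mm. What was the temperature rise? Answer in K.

ΔT = 123 K

ΔL = αL₀ΔT ⇒ ΔT = ΔL / (αL₀)
ΔT = 28.4×10⁻³ m / (86×10⁻⁷ × 26.86 m) = 122.95 K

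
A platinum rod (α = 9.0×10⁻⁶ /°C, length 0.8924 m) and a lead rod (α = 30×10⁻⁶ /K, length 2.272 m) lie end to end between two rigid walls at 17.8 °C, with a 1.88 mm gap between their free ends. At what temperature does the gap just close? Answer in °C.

Gap closes when ΔL₁ + ΔL₂ = 1.88 mm = 1.88×10⁻³ m
(α₁L₁ + α₂L₂)ΔT = g
α₁L₁ + α₂L₂ = 9.0×10⁻⁶×0.8924 + 30×10⁻⁶×2.272 = 7.61916×10⁻⁵ m/K
ΔT = 1.88×10⁻³ / 7.61916×10⁻⁵ = 24.675 K
T = 17.8 + 24.675 = 42.475 °C

T = 42.5 °C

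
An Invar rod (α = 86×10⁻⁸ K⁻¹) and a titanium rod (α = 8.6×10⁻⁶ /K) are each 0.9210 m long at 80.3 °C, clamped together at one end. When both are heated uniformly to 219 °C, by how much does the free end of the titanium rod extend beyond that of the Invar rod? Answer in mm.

0.989 mm

ΔT = 138.7 K
Invar: ΔL = 86×10⁻⁸ × 0.9210 m × 138.7 = 1.0986×10⁻⁴ m = 0.10986 mm
titanium: ΔL = 8.6×10⁻⁶ × 0.9210 m × 138.7 = 1.0986×10⁻³ m = 1.0986 mm
difference = 1.0986 − 0.10986 = 0.98874 mm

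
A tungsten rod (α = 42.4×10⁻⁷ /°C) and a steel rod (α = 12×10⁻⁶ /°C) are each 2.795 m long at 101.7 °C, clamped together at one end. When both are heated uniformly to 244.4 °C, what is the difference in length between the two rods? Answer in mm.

3.10 mm

ΔT = 142.7 K
tungsten: ΔL = 42.4×10⁻⁷ × 2.795 m × 142.7 = 1.6911×10⁻³ m = 1.6911 mm
steel: ΔL = 12×10⁻⁶ × 2.795 m × 142.7 = 4.7862×10⁻³ m = 4.7862 mm
difference = 4.7862 − 1.6911 = 3.0951 mm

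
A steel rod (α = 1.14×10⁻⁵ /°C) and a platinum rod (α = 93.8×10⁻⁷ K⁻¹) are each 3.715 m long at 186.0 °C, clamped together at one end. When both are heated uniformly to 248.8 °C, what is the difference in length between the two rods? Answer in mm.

ΔT = 62.8 K
steel: ΔL = 1.14×10⁻⁵ × 3.715 m × 62.8 = 2.6596×10⁻³ m = 2.6596 mm
platinum: ΔL = 93.8×10⁻⁷ × 3.715 m × 62.8 = 2.1884×10⁻³ m = 2.1884 mm
difference = 2.6596 − 2.1884 = 0.4712 mm

0.471 mm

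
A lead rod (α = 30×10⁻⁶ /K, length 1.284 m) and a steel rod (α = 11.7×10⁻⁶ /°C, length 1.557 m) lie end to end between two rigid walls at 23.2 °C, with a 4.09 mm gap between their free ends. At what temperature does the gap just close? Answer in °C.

Gap closes when ΔL₁ + ΔL₂ = 4.09 mm = 4.09×10⁻³ m
(α₁L₁ + α₂L₂)ΔT = g
α₁L₁ + α₂L₂ = 30×10⁻⁶×1.284 + 11.7×10⁻⁶×1.557 = 5.67369×10⁻⁵ m/K
ΔT = 4.09×10⁻³ / 5.67369×10⁻⁵ = 72.087 K
T = 23.2 + 72.087 = 95.287 °C

T = 95.3 °C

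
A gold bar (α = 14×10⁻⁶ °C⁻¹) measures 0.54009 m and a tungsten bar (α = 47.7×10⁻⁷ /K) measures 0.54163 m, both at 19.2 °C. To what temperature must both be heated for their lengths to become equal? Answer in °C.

T = 328.6 °C

Equal length when α₁L₁ΔT − α₂L₂ΔT = L₂ − L₁ = 1.54×10⁻³ m
α₁L₁ = 7.56126×10⁻⁶, α₂L₂ = 2.5835751×10⁻⁶ → Δ(αL) = 4.9776849×10⁻⁶ m/K
ΔT = 1.54×10⁻³ / 4.9776849×10⁻⁶ = 309.381 K, so T = 19.2 + 309.381 = 328.581 °C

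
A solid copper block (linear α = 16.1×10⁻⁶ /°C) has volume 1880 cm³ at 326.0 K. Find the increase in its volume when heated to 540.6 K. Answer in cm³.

ΔV = 19.5 cm³

Isotropic solid: β ≈ 3α = 4.8×10⁻⁵ /K; ΔT = 214.6 K
ΔV = 3αV₀ΔT = 3(16.1×10⁻⁶)(1880)(214.6) = 19.5 cm³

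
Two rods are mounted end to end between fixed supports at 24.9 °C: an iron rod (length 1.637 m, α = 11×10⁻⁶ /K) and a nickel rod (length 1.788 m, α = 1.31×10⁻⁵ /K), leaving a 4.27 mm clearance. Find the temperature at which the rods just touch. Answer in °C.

T = 128 °C

Gap closes when ΔL₁ + ΔL₂ = 4.27 mm = 4.27×10⁻³ m
(α₁L₁ + α₂L₂)ΔT = g
α₁L₁ + α₂L₂ = 11×10⁻⁶×1.637 + 1.31×10⁻⁵×1.788 = 4.14298×10⁻⁵ m/K
ΔT = 4.27×10⁻³ / 4.14298×10⁻⁵ = 103.07 K
T = 24.9 + 103.07 = 127.97 °C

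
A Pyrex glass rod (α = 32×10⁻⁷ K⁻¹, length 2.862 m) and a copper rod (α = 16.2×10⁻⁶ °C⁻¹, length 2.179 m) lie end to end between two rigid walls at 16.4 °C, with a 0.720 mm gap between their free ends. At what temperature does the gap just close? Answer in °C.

T = 32.6 °C

α₁L₁ = 9.1584×10⁻⁶ m/K, α₂L₂ = 3.52998×10⁻⁵ m/K → total 4.44582×10⁻⁵ m/K
ΔT = g/(α₁L₁+α₂L₂) = 7.20×10⁻⁴ / 4.44582×10⁻⁵ = 16.195 K
T = 16.4 + 16.195 = 32.595 °C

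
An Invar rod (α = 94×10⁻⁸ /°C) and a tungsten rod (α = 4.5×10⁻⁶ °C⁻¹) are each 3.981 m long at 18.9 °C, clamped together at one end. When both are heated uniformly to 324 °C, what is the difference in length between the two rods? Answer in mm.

4.32 mm

ΔT = 305.1 K
Invar: ΔL = 94×10⁻⁸ × 3.981 m × 305.1 = 1.1417×10⁻³ m = 1.1417 mm
tungsten: ΔL = 4.5×10⁻⁶ × 3.981 m × 305.1 = 5.4657×10⁻³ m = 5.4657 mm
difference = 5.4657 − 1.1417 = 4.3240 mm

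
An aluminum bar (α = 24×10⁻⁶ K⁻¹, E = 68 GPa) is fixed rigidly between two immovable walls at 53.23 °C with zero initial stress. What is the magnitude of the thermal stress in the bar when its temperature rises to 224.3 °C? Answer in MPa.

σ = 279 MPa

Fully constrained: the free strain ε = αΔT is blocked, so σ = Eε = EαΔT.
|ΔT| = 171.07 K
σ = 68.0×10⁹ × 24×10⁻⁶ × 171.07 = 2.79×10⁸ Pa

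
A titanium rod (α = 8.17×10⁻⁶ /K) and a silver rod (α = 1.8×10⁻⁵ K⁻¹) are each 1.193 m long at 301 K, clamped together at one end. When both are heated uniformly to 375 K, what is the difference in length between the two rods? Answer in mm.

ΔT = 74 K
titanium: ΔL = 8.17×10⁻⁶ × 1.193 m × 74 = 7.2126×10⁻⁴ m = 0.72126 mm
silver: ΔL = 1.8×10⁻⁵ × 1.193 m × 74 = 1.5891×10⁻³ m = 1.5891 mm
difference = 1.5891 − 0.72126 = 0.86784 mm

0.868 mm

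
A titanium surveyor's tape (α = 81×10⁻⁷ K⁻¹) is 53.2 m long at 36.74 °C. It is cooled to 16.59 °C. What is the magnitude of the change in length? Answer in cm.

ΔL = 0.868 cm

|ΔT| = |16.59 − 36.74| = 20.15 K
ΔL = αL₀ΔT = (81×10⁻⁷)(53.2)(20.15) = 8.68×10⁻³ m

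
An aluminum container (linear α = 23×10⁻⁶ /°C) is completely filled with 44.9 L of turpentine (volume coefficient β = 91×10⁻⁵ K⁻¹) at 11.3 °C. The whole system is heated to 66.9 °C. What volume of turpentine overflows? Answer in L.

2.10 L

The container also expands: β_container ≈ 3α = 6.9×10⁻⁵ /K
Net overflow = V₀(β_liq − 3α_cont)ΔT
β − 3α = 9.10×10⁻⁴ − 6.9×10⁻⁵ = 8.41×10⁻⁴ /K; ΔT = 55.6 K
ΔV = 44.9 × 8.41×10⁻⁴ × 55.6 = 2.10 L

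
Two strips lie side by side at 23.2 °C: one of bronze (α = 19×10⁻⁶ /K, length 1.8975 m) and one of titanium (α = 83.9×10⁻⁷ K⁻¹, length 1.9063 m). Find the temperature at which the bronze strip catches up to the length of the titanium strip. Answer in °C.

L₁(1 + α₁ΔT) = L₂(1 + α₂ΔT) ⇒ ΔT = (L₂ − L₁)/(α₁L₁ − α₂L₂)
L₂ − L₁ = 1.9063 − 1.8975 = 8.80×10⁻³ m
α₁L₁ − α₂L₂ = 19×10⁻⁶×1.8975 − 83.9×10⁻⁷×1.9063 = 2.0058643×10⁻⁵ m/K
ΔT = 8.80×10⁻³ / 2.0058643×10⁻⁵ = 438.714 K
T = 23.2 + 438.714 = 461.914 °C

T = 461.9 °C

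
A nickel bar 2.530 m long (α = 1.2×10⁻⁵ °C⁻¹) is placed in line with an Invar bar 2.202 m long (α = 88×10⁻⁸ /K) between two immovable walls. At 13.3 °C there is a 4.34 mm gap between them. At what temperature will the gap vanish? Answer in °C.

T = 148 °C

Gap closes when ΔL₁ + ΔL₂ = 4.34 mm = 4.34×10⁻³ m
(α₁L₁ + α₂L₂)ΔT = g
α₁L₁ + α₂L₂ = 1.2×10⁻⁵×2.530 + 88×10⁻⁸×2.202 = 3.229776×10⁻⁵ m/K
ΔT = 4.34×10⁻³ / 3.229776×10⁻⁵ = 134.37 K
T = 13.3 + 134.37 = 147.67 °C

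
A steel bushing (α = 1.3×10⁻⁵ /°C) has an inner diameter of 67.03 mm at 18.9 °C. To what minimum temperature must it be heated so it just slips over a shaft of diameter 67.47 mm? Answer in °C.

T = 524 °C

Required Δd = 67.47 − 67.03 = 0.44 mm
Δd = αd₀ΔT ⇒ ΔT = Δd/(αd₀) = 0.44 / (1.3×10⁻⁵ × 67.03) = 504.94 K
T_min = 18.9 + 504.94 = 523.84 °C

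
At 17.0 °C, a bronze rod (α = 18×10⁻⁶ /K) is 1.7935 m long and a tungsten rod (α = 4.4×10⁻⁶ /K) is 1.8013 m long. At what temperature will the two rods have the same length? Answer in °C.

L₁(1 + α₁ΔT) = L₂(1 + α₂ΔT) ⇒ ΔT = (L₂ − L₁)/(α₁L₁ − α₂L₂)
L₂ − L₁ = 1.8013 − 1.7935 = 7.80×10⁻³ m
α₁L₁ − α₂L₂ = 18×10⁻⁶×1.7935 − 4.4×10⁻⁶×1.8013 = 2.435728×10⁻⁵ m/K
ΔT = 7.80×10⁻³ / 2.435728×10⁻⁵ = 320.233 K
T = 17.0 + 320.233 = 337.233 °C

T = 337.2 °C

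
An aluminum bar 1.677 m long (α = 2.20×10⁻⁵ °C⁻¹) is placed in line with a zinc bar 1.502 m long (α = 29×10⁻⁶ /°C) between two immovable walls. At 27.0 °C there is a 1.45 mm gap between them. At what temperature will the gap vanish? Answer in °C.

T = 45.0 °C

α₁L₁ = 3.6894×10⁻⁵ m/K, α₂L₂ = 4.3558×10⁻⁵ m/K → total 8.0452×10⁻⁵ m/K
ΔT = g/(α₁L₁+α₂L₂) = 1.45×10⁻³ / 8.0452×10⁻⁵ = 18.023 K
T = 27.0 + 18.023 = 45.023 °C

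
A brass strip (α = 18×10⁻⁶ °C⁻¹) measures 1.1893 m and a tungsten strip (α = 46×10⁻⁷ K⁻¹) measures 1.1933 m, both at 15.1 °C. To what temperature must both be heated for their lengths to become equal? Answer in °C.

T = 266.4 °C

Equal length when α₁L₁ΔT − α₂L₂ΔT = L₂ − L₁ = 4.00×10⁻³ m
α₁L₁ = 2.14074×10⁻⁵, α₂L₂ = 5.48918×10⁻⁶ → Δ(αL) = 1.591822×10⁻⁵ m/K
ΔT = 4.00×10⁻³ / 1.591822×10⁻⁵ = 251.284 K, so T = 15.1 + 251.284 = 266.384 °C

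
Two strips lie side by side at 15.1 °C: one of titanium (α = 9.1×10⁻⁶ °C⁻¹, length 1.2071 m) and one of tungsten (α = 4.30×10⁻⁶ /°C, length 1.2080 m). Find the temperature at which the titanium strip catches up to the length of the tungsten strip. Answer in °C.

T = 170.5 °C

L₁(1 + α₁ΔT) = L₂(1 + α₂ΔT) ⇒ ΔT = (L₂ − L₁)/(α₁L₁ − α₂L₂)
L₂ − L₁ = 1.2080 − 1.2071 = 9.00×10⁻⁴ m
α₁L₁ − α₂L₂ = 9.1×10⁻⁶×1.2071 − 4.30×10⁻⁶×1.2080 = 5.79021×10⁻⁶ m/K
ΔT = 9.00×10⁻⁴ / 5.79021×10⁻⁶ = 155.435 K
T = 15.1 + 155.435 = 170.535 °C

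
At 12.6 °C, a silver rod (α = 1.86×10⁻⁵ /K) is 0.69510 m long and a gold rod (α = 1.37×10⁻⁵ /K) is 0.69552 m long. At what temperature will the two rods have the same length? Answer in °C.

L₁(1 + α₁ΔT) = L₂(1 + α₂ΔT) ⇒ ΔT = (L₂ − L₁)/(α₁L₁ − α₂L₂)
L₂ − L₁ = 0.69552 − 0.69510 = 4.20×10⁻⁴ m
α₁L₁ − α₂L₂ = 1.86×10⁻⁵×0.69510 − 1.37×10⁻⁵×0.69552 = 3.400236×10⁻⁶ m/K
ΔT = 4.20×10⁻⁴ / 3.400236×10⁻⁶ = 123.521 K
T = 12.6 + 123.521 = 136.121 °C

T = 136.1 °C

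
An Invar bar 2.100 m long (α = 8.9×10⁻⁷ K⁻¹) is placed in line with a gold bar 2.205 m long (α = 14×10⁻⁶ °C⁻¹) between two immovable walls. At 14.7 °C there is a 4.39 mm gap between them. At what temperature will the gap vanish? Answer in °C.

T = 149 °C

Gap closes when ΔL₁ + ΔL₂ = 4.39 mm = 4.39×10⁻³ m
(α₁L₁ + α₂L₂)ΔT = g
α₁L₁ + α₂L₂ = 8.9×10⁻⁷×2.100 + 14×10⁻⁶×2.205 = 3.2739×10⁻⁵ m/K
ΔT = 4.39×10⁻³ / 3.2739×10⁻⁵ = 134.09 K
T = 14.7 + 134.09 = 148.79 °C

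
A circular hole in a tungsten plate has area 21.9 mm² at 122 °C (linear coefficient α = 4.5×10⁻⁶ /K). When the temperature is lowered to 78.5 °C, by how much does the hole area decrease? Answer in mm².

ΔA = 0.00857 mm²

Area coefficient ≈ 2α; |ΔT| = 43.5 K
ΔA = 2αA₀ΔT = 2(4.5×10⁻⁶)(21.9)(43.5) = 8.57×10⁻³ mm²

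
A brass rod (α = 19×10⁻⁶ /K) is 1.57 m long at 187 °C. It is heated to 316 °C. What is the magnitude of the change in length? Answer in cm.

|ΔT| = |316 − 187| = 129 K
ΔL = αL₀ΔT = (19×10⁻⁶)(1.57)(129) = 3.85×10⁻³ m

ΔL = 0.385 cm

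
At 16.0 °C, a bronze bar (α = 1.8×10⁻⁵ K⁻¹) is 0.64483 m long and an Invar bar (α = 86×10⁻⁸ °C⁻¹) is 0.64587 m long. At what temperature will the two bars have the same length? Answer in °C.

Equal length when α₁L₁ΔT − α₂L₂ΔT = L₂ − L₁ = 1.04×10⁻³ m
α₁L₁ = 1.160694×10⁻⁵, α₂L₂ = 5.554482×10⁻⁷ → Δ(αL) = 1.10514918×10⁻⁵ m/K
ΔT = 1.04×10⁻³ / 1.10514918×10⁻⁵ = 94.105 K, so T = 16.0 + 94.105 = 110.105 °C

T = 110.1 °C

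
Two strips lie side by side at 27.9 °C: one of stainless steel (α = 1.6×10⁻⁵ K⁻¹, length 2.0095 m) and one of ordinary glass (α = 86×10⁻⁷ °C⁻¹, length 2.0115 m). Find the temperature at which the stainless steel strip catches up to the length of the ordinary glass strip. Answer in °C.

L₁(1 + α₁ΔT) = L₂(1 + α₂ΔT) ⇒ ΔT = (L₂ − L₁)/(α₁L₁ − α₂L₂)
L₂ − L₁ = 2.0115 − 2.0095 = 2.00×10⁻³ m
α₁L₁ − α₂L₂ = 1.6×10⁻⁵×2.0095 − 86×10⁻⁷×2.0115 = 1.48531×10⁻⁵ m/K
ΔT = 2.00×10⁻³ / 1.48531×10⁻⁵ = 134.652 K
T = 27.9 + 134.652 = 162.552 °C

T = 162.6 °C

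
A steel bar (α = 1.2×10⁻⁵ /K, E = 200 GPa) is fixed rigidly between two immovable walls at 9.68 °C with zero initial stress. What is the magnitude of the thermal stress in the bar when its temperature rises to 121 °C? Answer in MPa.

σ = 267 MPa

Fully constrained: the free strain ε = αΔT is blocked, so σ = Eε = EαΔT.
|ΔT| = 111.32 K
σ = 200×10⁹ × 1.2×10⁻⁵ × 111.32 = 2.67×10⁸ Pa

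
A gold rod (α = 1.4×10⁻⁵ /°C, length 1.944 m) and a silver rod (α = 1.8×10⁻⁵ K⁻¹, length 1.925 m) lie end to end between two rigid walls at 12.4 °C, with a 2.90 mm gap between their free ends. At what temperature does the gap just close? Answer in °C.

T = 59.3 °C

α₁L₁ = 2.7216×10⁻⁵ m/K, α₂L₂ = 3.465×10⁻⁵ m/K → total 6.1866×10⁻⁵ m/K
ΔT = g/(α₁L₁+α₂L₂) = 2.90×10⁻³ / 6.1866×10⁻⁵ = 46.876 K
T = 12.4 + 46.876 = 59.276 °C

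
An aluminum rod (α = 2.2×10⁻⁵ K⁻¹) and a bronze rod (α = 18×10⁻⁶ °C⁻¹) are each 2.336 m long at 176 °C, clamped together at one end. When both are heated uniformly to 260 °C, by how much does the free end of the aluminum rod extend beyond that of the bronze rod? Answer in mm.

ΔT = 84 K
aluminum: ΔL = 2.2×10⁻⁵ × 2.336 m × 84 = 4.3169×10⁻³ m = 4.3169 mm
bronze: ΔL = 18×10⁻⁶ × 2.336 m × 84 = 3.5320×10⁻³ m = 3.5320 mm
difference = 4.3169 − 3.5320 = 0.7849 mm

0.785 mm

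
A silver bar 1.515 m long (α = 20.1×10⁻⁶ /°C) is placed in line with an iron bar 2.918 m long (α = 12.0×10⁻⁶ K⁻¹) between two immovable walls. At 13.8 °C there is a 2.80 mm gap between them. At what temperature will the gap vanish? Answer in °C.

Gap closes when ΔL₁ + ΔL₂ = 2.80 mm = 2.80×10⁻³ m
(α₁L₁ + α₂L₂)ΔT = g
α₁L₁ + α₂L₂ = 20.1×10⁻⁶×1.515 + 12.0×10⁻⁶×2.918 = 6.54675×10⁻⁵ m/K
ΔT = 2.80×10⁻³ / 6.54675×10⁻⁵ = 42.769 K
T = 13.8 + 42.769 = 56.569 °C

T = 56.6 °C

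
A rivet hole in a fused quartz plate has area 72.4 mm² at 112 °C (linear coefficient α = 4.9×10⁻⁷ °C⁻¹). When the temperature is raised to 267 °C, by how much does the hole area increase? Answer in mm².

ΔA = 0.0110 mm²

Area coefficient ≈ 2α; |ΔT| = 155 K
ΔA = 2αA₀ΔT = 2(4.9×10⁻⁷)(72.4)(155) = 0.0110 mm²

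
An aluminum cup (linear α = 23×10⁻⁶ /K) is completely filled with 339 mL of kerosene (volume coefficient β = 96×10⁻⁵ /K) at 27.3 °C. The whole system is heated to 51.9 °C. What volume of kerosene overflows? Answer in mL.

The cup also expands: β_container ≈ 3α = 6.9×10⁻⁵ /K
Net overflow = V₀(β_liq − 3α_cont)ΔT
β − 3α = 9.60×10⁻⁴ − 6.9×10⁻⁵ = 8.91×10⁻⁴ /K; ΔT = 24.6 K
ΔV = 339 × 8.91×10⁻⁴ × 24.6 = 7.43 mL

7.43 mL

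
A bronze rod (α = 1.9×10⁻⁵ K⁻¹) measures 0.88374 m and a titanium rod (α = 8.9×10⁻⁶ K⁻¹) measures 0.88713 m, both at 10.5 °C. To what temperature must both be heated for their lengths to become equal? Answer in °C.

T = 391.6 °C

Equal length when α₁L₁ΔT − α₂L₂ΔT = L₂ − L₁ = 3.39×10⁻³ m
α₁L₁ = 1.679106×10⁻⁵, α₂L₂ = 7.895457×10⁻⁶ → Δ(αL) = 8.895603×10⁻⁶ m/K
ΔT = 3.39×10⁻³ / 8.895603×10⁻⁶ = 381.087 K, so T = 10.5 + 381.087 = 391.587 °C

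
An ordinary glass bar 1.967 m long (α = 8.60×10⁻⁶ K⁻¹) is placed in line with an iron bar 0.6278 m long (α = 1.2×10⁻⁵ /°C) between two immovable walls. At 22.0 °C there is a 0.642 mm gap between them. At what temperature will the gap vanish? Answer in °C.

T = 48.3 °C

α₁L₁ = 1.69162×10⁻⁵ m/K, α₂L₂ = 7.5336×10⁻⁶ m/K → total 2.44498×10⁻⁵ m/K
ΔT = g/(α₁L₁+α₂L₂) = 6.42×10⁻⁴ / 2.44498×10⁻⁵ = 26.258 K
T = 22.0 + 26.258 = 48.258 °C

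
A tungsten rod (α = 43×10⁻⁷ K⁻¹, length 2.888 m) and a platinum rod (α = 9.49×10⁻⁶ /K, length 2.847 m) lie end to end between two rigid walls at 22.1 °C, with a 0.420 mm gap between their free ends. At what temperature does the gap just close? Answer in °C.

T = 32.8 °C

Gap closes when ΔL₁ + ΔL₂ = 0.420 mm = 4.20×10⁻⁴ m
(α₁L₁ + α₂L₂)ΔT = g
α₁L₁ + α₂L₂ = 43×10⁻⁷×2.888 + 9.49×10⁻⁶×2.847 = 3.943643×10⁻⁵ m/K
ΔT = 4.20×10⁻⁴ / 3.943643×10⁻⁵ = 10.650 K
T = 22.1 + 10.650 = 32.750 °C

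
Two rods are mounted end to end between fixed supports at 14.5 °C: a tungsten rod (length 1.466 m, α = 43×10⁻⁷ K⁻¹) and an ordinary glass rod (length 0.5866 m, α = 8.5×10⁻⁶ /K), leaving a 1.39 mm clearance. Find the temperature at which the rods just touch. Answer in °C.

α₁L₁ = 6.3038×10⁻⁶ m/K, α₂L₂ = 4.9861×10⁻⁶ m/K → total 1.12899×10⁻⁵ m/K
ΔT = g/(α₁L₁+α₂L₂) = 1.39×10⁻³ / 1.12899×10⁻⁵ = 123.12 K
T = 14.5 + 123.12 = 137.62 °C

T = 138 °C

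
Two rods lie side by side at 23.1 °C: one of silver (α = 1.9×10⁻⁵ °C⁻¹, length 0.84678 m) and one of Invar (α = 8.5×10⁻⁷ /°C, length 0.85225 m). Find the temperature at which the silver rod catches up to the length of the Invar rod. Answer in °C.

T = 379.1 °C

L₁(1 + α₁ΔT) = L₂(1 + α₂ΔT) ⇒ ΔT = (L₂ − L₁)/(α₁L₁ − α₂L₂)
L₂ − L₁ = 0.85225 − 0.84678 = 5.47×10⁻³ m
α₁L₁ − α₂L₂ = 1.9×10⁻⁵×0.84678 − 8.5×10⁻⁷×0.85225 = 1.53644075×10⁻⁵ m/K
ΔT = 5.47×10⁻³ / 1.53644075×10⁻⁵ = 356.018 K
T = 23.1 + 356.018 = 379.118 °C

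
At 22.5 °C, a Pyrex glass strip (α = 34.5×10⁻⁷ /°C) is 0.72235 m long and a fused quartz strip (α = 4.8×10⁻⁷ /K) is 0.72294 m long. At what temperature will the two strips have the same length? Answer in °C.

L₁(1 + α₁ΔT) = L₂(1 + α₂ΔT) ⇒ ΔT = (L₂ − L₁)/(α₁L₁ − α₂L₂)
L₂ − L₁ = 0.72294 − 0.72235 = 5.90×10⁻⁴ m
α₁L₁ − α₂L₂ = 34.5×10⁻⁷×0.72235 − 4.8×10⁻⁷×0.72294 = 2.1450963×10⁻⁶ m/K
ΔT = 5.90×10⁻⁴ / 2.1450963×10⁻⁶ = 275.046 K
T = 22.5 + 275.046 = 297.546 °C

T = 297.5 °C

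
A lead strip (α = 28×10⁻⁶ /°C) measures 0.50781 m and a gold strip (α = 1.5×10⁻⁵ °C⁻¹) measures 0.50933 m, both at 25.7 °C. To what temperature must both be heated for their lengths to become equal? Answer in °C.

T = 256.7 °C

Equal length when α₁L₁ΔT − α₂L₂ΔT = L₂ − L₁ = 1.52×10⁻³ m
α₁L₁ = 1.421868×10⁻⁵, α₂L₂ = 7.63995×10⁻⁶ → Δ(αL) = 6.57873×10⁻⁶ m/K
ΔT = 1.52×10⁻³ / 6.57873×10⁻⁶ = 231.048 K, so T = 25.7 + 231.048 = 256.748 °C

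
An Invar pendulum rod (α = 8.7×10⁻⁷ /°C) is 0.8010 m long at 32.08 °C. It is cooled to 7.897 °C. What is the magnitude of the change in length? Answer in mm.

|ΔT| = |7.897 − 32.08| = 24.183 K
ΔL = αL₀ΔT = (8.7×10⁻⁷)(0.8010)(24.183) = 1.69×10⁻⁵ m

ΔL = 0.0169 mm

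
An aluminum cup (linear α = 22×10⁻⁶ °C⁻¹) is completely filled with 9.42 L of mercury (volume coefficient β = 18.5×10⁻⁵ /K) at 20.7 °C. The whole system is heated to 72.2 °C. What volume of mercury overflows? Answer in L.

The cup also expands: β_container ≈ 3α = 6.6×10⁻⁵ /K
Net overflow = V₀(β_liq − 3α_cont)ΔT
β − 3α = 1.85×10⁻⁴ − 6.6×10⁻⁵ = 1.19×10⁻⁴ /K; ΔT = 51.5 K
ΔV = 9.42 × 1.19×10⁻⁴ × 51.5 = 0.0577 L

0.0577 L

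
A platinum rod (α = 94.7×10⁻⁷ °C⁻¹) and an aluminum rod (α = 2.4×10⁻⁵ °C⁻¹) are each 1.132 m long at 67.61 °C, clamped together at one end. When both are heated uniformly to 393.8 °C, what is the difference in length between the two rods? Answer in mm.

5.37 mm

ΔT = 326.19 K
platinum: ΔL = 94.7×10⁻⁷ × 1.132 m × 326.19 = 3.4968×10⁻³ m = 3.4968 mm
aluminum: ΔL = 2.4×10⁻⁵ × 1.132 m × 326.19 = 8.8619×10⁻³ m = 8.8619 mm
difference = 8.8619 − 3.4968 = 5.3651 mm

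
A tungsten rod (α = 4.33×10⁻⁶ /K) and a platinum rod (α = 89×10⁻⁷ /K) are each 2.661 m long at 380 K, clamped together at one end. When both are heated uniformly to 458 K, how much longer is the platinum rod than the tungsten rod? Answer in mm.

ΔT = 78 K
tungsten: ΔL = 4.33×10⁻⁶ × 2.661 m × 78 = 8.9873×10⁻⁴ m = 0.89873 mm
platinum: ΔL = 89×10⁻⁷ × 2.661 m × 78 = 1.8473×10⁻³ m = 1.8473 mm
difference = 1.8473 − 0.89873 = 0.94857 mm

0.949 mm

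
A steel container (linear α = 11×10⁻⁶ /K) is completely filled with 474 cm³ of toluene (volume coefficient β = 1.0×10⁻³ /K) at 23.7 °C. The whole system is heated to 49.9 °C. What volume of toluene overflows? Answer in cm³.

12.0 cm³

The container also expands: β_container ≈ 3α = 3.3×10⁻⁵ /K
Net overflow = V₀(β_liq − 3α_cont)ΔT
β − 3α = 1.00×10⁻³ − 3.3×10⁻⁵ = 9.67×10⁻⁴ /K; ΔT = 26.2 K
ΔV = 474 × 9.67×10⁻⁴ × 26.2 = 12.0 cm³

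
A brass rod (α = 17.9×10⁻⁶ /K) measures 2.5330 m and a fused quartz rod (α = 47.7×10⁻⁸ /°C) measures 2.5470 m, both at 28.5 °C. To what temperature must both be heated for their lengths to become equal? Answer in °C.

Equal length when α₁L₁ΔT − α₂L₂ΔT = L₂ − L₁ = 1.40×10⁻² m
α₁L₁ = 4.53407×10⁻⁵, α₂L₂ = 1.214919×10⁻⁶ → Δ(αL) = 4.4125781×10⁻⁵ m/K
ΔT = 1.40×10⁻² / 4.4125781×10⁻⁵ = 317.275 K, so T = 28.5 + 317.275 = 345.775 °C

T = 345.8 °C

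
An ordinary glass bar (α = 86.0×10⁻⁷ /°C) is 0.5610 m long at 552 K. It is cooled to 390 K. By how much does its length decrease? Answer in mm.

|ΔT| = |390 − 552| = 162 K
ΔL = αL₀ΔT = (86.0×10⁻⁷)(0.5610)(162) = 7.82×10⁻⁴ m

ΔL = 0.782 mm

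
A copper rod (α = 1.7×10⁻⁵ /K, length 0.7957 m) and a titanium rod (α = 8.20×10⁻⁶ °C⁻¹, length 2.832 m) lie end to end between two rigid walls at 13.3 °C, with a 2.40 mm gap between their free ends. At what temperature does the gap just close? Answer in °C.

Gap closes when ΔL₁ + ΔL₂ = 2.40 mm = 2.40×10⁻³ m
(α₁L₁ + α₂L₂)ΔT = g
α₁L₁ + α₂L₂ = 1.7×10⁻⁵×0.7957 + 8.20×10⁻⁶×2.832 = 3.67493×10⁻⁵ m/K
ΔT = 2.40×10⁻³ / 3.67493×10⁻⁵ = 65.307 K
T = 13.3 + 65.307 = 78.607 °C

T = 78.6 °C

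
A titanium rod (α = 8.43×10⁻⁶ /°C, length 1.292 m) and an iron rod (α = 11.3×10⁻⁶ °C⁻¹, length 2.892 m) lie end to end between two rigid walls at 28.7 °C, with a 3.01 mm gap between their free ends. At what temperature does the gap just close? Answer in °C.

T = 97.8 °C

Gap closes when ΔL₁ + ΔL₂ = 3.01 mm = 3.01×10⁻³ m
(α₁L₁ + α₂L₂)ΔT = g
α₁L₁ + α₂L₂ = 8.43×10⁻⁶×1.292 + 11.3×10⁻⁶×2.892 = 4.357116×10⁻⁵ m/K
ΔT = 3.01×10⁻³ / 4.357116×10⁻⁵ = 69.082 K
T = 28.7 + 69.082 = 97.782 °C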